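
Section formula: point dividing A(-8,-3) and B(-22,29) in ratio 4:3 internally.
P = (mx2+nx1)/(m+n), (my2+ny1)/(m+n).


Px = (4*(-22) + 3*(-8))/7 = -112/7 = -16.0000
Py = (4*29 + 3*(-3))/7 = 107/7 = 15.2857

P = (-16.0000, 15.2857)


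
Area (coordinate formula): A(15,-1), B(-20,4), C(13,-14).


15*(4+ 14) = 270
-20*(-14+ 1) = 260
13*(-1-4) = -65
sum = 465
Area = |465|/2 = 232.5000

232.5000 sq units


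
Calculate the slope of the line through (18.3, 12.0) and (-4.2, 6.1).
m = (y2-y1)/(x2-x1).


dy = 6.1 - 12.0 = -5.9
dx = -4.2 - 18.3 = -22.5
m = -5.9/(-22.5) = 0.2622

m = 0.2622


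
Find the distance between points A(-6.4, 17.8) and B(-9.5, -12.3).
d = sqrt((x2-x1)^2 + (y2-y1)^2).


dx = -9.5 + 6.4 = -3.1
dy = -12.3 - 17.8 = -30.1
d = sqrt(9.61 + 906.01) = sqrt(915.62) = 30.2592

30.2592


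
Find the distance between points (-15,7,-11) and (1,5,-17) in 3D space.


dx=16, dy=-2, dz=-6
d = sqrt(256+4+36) = sqrt(296) = 17.2047

17.2047


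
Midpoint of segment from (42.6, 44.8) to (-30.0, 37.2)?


Mx = (42.6 - 30.0)/2 = 12.6/2 = 6.3000
My = (44.8 + 37.2)/2 = 82.0/2 = 41.0000

(6.3000, 41.0000)


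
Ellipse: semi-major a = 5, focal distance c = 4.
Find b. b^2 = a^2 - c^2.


b^2 = 5^2 - (4)^2 = 25 - 16 = 9
b = sqrt(9) = 3

b = 3


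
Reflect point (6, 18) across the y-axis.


Reflection rule for y-axis: (-x, y)
(6, 18) -> (-6, 18)

(-6, 18)


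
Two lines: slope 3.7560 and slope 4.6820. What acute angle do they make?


m1-m2 = -0.926
1+m1*m2 = 18.585592
tan(theta) = |-0.926/18.585592| = 0.049824
theta = arctan(|-0.926/18.585592|) = 2.8523 degrees (acute angle)

2.8523 degrees


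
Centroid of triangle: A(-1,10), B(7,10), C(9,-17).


Gx = (-1+7+9)/3 = 15/3 = 5.0000
Gy = (10+10- 17)/3 = 3/3 = 1.0000

G = (5.0000, 1.0000)


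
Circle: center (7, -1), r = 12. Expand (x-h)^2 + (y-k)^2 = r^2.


(x-7)^2 + (y+ 1)^2 = 12^2
D = -2h = -14, E = -2k = 2
F = h^2+k^2-r^2 = 49+1-144 = -94

x^2 + y^2 - 14x + 2y - 94 = 0


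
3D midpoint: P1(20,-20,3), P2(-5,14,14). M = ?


Mx = (20- 5)/2 = 7.5000
My = (-20+14)/2 = -3.0000
Mz = (3+14)/2 = 8.5000

M = (7.5000, -3.0000, 8.5000)


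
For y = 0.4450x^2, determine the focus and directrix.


a = 0.4450
1/(4a) = 0.5618
Focus = (0, 0.5618)
Directrix: y = -0.5618

Focus = (0, 0.5618), Directrix: y = -0.5618


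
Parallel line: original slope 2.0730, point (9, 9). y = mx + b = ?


Parallel lines have equal slopes.
m2 = 2.0730
b2 = 9 - 2.0730*9 = -9.6570

y = 2.0730x - 9.6570


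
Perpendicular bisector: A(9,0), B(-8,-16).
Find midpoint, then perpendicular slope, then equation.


Midpoint = (0.5, -8)
Slope of AB = dy/dx = -16/(-17) = 0.9412
Perp slope = -dx/dy = -17/16 = -1.0625
b = My - (perp slope)*Mx = -8 + (-17*0.5)/(-16) = -8 + 0.5312 = -7.4688

y = -1.0625x - 7.4688


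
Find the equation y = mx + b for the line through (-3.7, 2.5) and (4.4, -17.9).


m = (-20.4)/(8.1) = -2.5185
b = y1 - m*x1 = 2.5 - (-20.4*(-3.7))/(8.1) = 2.5 - 9.3185 = -6.8185

y = -2.5185x - 6.8185


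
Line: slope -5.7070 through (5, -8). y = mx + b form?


y + 8 = -5.7070(x - 5)
y = -5.7070x - 8 + 5.7070*5
y = -5.7070x + 20.5350

y = -5.7070x + 20.5350


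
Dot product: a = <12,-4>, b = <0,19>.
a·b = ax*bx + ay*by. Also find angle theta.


a·b = 12*0 - 4*19 = 0 - 76 = -76
|a| = sqrt(144+16) = 12.6491
|b| = sqrt(0+361) = 19.0000
cos(theta) = -76/(sqrt(160)*sqrt(361)) = -76/sqrt(57760) = -0.316228
theta = arccos(-76/sqrt(57760)) = 108.4349 degrees

a·b = -76, theta = 108.4349 deg


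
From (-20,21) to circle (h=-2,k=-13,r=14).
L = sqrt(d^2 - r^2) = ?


d = sqrt((-20+ 2)^2 + (21+ 13)^2) = sqrt(324+1156) = 38.4708
L = sqrt(1480.0000 - 196) = sqrt(1284.0000) = 35.8329

35.8329


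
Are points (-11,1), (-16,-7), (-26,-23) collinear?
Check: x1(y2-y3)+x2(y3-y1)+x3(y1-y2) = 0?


-11*(-7+ 23) - 16*(-23-1) - 26*(1+ 7)
= -176 + 384 - 208 = 0

Yes, collinear (determinant = 0)


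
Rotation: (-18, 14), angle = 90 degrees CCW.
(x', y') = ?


cos(90) = 0, sin(90) = 1
x' = -18*0 - 14*1 = -14
y' = -18*1 + 14*0 = -18

(-14, -18)


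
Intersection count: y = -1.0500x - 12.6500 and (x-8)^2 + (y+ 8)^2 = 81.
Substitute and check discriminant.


Substitute y = -1.0500x - 12.6500: (x-8)^2 + (-1.0500x- 12.6500+ 8)^2 = 81
Expand to Ax^2 + Bx + C = 0, where b-k = -4.65
A = 1+m^2 = 2.1025
B = 2(m(b-k) - h) = 2(-1.0500*(-4.65) - 8) = -6.235
C = h^2 + (b-k)^2 - r^2 = 64 + 21.6225 - 81 = 4.6225
disc = B^2-4AC = 38.8752 - 38.8752 = 0
disc = 0

1 intersection point (tangent)


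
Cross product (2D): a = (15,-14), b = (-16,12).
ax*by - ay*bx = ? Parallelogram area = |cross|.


cross = 15*12 + 14*(-16) = 180 - 224 = -44
Parallelogram area = |-44| = 44

cross = -44, parallelogram area = 44


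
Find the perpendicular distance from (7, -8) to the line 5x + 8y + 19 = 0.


|5*7 + 8*(-8) + 19| = |-10| = 10
sqrt(25 + 64) = sqrt(89) = 9.4340
d = 10/sqrt(89) = 1.0600

1.0600


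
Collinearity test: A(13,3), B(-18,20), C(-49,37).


13*(20-37) - 18*(37-3) - 49*(3-20)
= -221 - 612 + 833 = 0

Yes, collinear (determinant = 0)


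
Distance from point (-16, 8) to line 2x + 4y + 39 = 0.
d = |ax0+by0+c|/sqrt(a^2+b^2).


|2*(-16) + 4*8 + 39| = |39| = 39
sqrt(4 + 16) = sqrt(20) = 4.4721
d = 39/sqrt(20) = 8.7207

8.7207


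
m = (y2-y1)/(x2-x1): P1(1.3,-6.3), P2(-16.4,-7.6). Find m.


dy = -7.6 + 6.3 = -1.3
dx = -16.4 - 1.3 = -17.7
m = -1.3/(-17.7) = 0.0734

m = 0.0734


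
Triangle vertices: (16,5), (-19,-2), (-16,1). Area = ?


16*(-2-1) = -48
-19*(1-5) = 76
-16*(5+ 2) = -112
sum = -84
Area = |-84|/2 = 42.0000

42.0000 sq units


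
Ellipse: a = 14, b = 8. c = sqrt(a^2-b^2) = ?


c^2 = 14^2 - 8^2 = 196 - 64 = 132
c = sqrt(132) = 11.4891

c = 11.4891


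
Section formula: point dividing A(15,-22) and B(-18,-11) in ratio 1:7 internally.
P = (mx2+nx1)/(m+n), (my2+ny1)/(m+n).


Px = (1*(-18) + 7*15)/8 = 87/8 = 10.8750
Py = (1*(-11) + 7*(-22))/8 = -165/8 = -20.6250

P = (10.8750, -20.6250)


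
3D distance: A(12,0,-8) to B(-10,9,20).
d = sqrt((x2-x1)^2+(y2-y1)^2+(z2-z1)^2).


dx=-22, dy=9, dz=28
d = sqrt(484+81+784) = sqrt(1349) = 36.7287

36.7287


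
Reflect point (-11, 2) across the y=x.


Reflection rule for y=x: (y, x)
(-11, 2) -> (2, -11)

(2, -11)


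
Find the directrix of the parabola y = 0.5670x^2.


a = 0.5670
1/(4a) = 0.4409
directrix: y = -0.4409 = -0.4409

y = -0.4409


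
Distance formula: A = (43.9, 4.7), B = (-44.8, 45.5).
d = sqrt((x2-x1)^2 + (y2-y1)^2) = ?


dx = -44.8 - 43.9 = -88.7
dy = 45.5 - 4.7 = 40.8
d = sqrt(7867.69 + 1664.64) = sqrt(9532.33) = 97.6337

97.6337


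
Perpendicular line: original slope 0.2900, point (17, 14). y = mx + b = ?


Perpendicular slope = -1/m1 = -1/0.2900 = -3.4483
b2 = y0 - m2*x0 = 14 + 17/0.2900 = 14 + 58.6207 = 72.6207

y = -3.4483x + 72.6207


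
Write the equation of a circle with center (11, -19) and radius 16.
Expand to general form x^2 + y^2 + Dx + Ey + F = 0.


(x-11)^2 + (y+ 19)^2 = 16^2
D = -2h = -22, E = -2k = 38
F = h^2+k^2-r^2 = 121+361-256 = 226

x^2 + y^2 - 22x + 38y + 226 = 0


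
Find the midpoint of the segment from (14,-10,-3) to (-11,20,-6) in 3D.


Mx = (14- 11)/2 = 1.5000
My = (-10+20)/2 = 5.0000
Mz = (-3- 6)/2 = -4.5000

M = (1.5000, 5.0000, -4.5000)


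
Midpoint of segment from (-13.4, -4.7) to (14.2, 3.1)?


Mx = (-13.4 + 14.2)/2 = 0.8/2 = 0.4000
My = (-4.7 + 3.1)/2 = -1.6/2 = -0.8000

(0.4000, -0.8000)


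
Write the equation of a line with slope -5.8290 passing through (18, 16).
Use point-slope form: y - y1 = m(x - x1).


y - 16 = -5.8290(x - 18)
y = -5.8290x + 16 + 5.8290*18
y = -5.8290x + 120.9220

y = -5.8290x + 120.9220


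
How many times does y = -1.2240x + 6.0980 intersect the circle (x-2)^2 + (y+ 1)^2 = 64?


Substitute y = -1.2240x + 6.0980: (x-2)^2 + (-1.2240x+6.0980+ 1)^2 = 64
Expand to Ax^2 + Bx + C = 0, where b-k = 7.098
A = 1+m^2 = 2.498176
B = 2(m(b-k) - h) = 2(-1.2240*7.098 - 2) = -21.375904
C = h^2 + (b-k)^2 - r^2 = 4 + 50.381604 - 64 = -9.618396
disc = B^2-4AC = 456.9293 + 96.1138 = 553.0431
disc > 0

2 intersection points


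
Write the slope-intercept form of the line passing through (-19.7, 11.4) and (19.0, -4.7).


m = (-16.1)/(38.7) = -0.4160
b = y1 - m*x1 = 11.4 - (-16.1*(-19.7))/(38.7) = 11.4 - 8.1956 = 3.2044

y = -0.4160x + 3.2044


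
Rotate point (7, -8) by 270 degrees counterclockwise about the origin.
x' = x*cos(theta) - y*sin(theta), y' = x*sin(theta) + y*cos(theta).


cos(270) = 0, sin(270) = -1
x' = 7*0 + 8*(-1) = -8
y' = 7*(-1) - 8*0 = -7

(-8, -7)


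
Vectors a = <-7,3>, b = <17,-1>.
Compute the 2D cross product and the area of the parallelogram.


cross = -7*(-1) - 3*17 = 7 - 51 = -44
Parallelogram area = |-44| = 44

cross = -44, parallelogram area = 44


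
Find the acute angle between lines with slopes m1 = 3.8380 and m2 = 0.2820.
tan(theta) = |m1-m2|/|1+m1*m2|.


m1-m2 = 3.556
1+m1*m2 = 2.082316
tan(theta) = |3.556/2.082316| = 1.707714
theta = arctan(|3.556/2.082316|) = 59.6477 degrees (acute angle)

59.6477 degrees


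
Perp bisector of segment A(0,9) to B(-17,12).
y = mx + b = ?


Midpoint = (-8.5, 10.5)
Slope of AB = dy/dx = 3/(-17) = -0.1765
Perp slope = -dx/dy = 17/3 = 5.6667
b = My - (perp slope)*Mx = 10.5 + (-17*(-8.5))/3 = 10.5 + 48.1667 = 58.6667

y = 5.6667x + 58.6667


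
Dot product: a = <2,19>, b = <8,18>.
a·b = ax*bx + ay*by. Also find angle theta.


a·b = 2*8 + 19*18 = 16 + 342 = 358
|a| = sqrt(4+361) = 19.1050
|b| = sqrt(64+324) = 19.6977
cos(theta) = 358/(sqrt(365)*sqrt(388)) = 358/sqrt(141620) = 0.951307
theta = arccos(358/sqrt(141620)) = 17.9535 degrees

a·b = 358, theta = 17.9535 deg


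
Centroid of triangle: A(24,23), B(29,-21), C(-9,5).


Gx = (24+29- 9)/3 = 44/3 = 14.6667
Gy = (23- 21+5)/3 = 7/3 = 2.3333

G = (14.6667, 2.3333)


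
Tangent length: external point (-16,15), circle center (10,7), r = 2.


d = sqrt((-16-10)^2 + (15-7)^2) = sqrt(676+64) = 27.2029
L = sqrt(740.0000 - 4) = sqrt(736.0000) = 27.1293

27.1293


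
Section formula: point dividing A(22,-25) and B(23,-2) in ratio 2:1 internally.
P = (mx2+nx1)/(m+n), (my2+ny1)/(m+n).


Px = (2*23 + 1*22)/3 = 68/3 = 22.6667
Py = (2*(-2) + 1*(-25))/3 = -29/3 = -9.6667

P = (22.6667, -9.6667)


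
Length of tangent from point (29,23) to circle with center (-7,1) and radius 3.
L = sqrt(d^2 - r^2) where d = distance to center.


d = sqrt((29+ 7)^2 + (23-1)^2) = sqrt(1296+484) = 42.1900
L = sqrt(1780.0000 - 9) = sqrt(1771.0000) = 42.0833

42.0833


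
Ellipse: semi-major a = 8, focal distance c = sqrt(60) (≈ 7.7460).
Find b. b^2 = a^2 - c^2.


b^2 = 8^2 - (sqrt(60))^2 = 64 - 60 = 4
b = sqrt(4) = 2

b = 2


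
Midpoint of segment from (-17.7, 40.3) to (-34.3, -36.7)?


Mx = (-17.7 - 34.3)/2 = -52.0/2 = -26.0000
My = (40.3 - 36.7)/2 = 3.6/2 = 1.8000

(-26.0000, 1.8000)


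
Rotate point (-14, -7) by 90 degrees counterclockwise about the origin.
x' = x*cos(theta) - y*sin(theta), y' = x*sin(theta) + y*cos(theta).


cos(90) = 0, sin(90) = 1
x' = -14*0 + 7*1 = 7
y' = -14*1 - 7*0 = -14

(7, -14)


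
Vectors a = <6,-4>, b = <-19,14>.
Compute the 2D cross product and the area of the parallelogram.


cross = 6*14 + 4*(-19) = 84 - 76 = 8
Parallelogram area = |8| = 8

cross = 8, parallelogram area = 8


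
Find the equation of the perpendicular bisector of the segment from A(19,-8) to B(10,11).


Midpoint = (14.5, 1.5)
Slope of AB = dy/dx = 19/(-9) = -2.1111
Perp slope = -dx/dy = 9/19 = 0.4737
b = My - (perp slope)*Mx = 1.5 + (-9*14.5)/19 = 1.5 - 6.8684 = -5.3684

y = 0.4737x - 5.3684


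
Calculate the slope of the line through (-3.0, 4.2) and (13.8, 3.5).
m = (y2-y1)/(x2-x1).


dy = 3.5 - 4.2 = -0.7
dx = 13.8 + 3.0 = 16.8
m = -0.7/16.8 = -0.0417

m = -0.0417


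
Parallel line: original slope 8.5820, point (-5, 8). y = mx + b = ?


Parallel lines have equal slopes.
m2 = 8.5820
b2 = 8 - 8.5820*(-5) = 50.9100

y = 8.5820x + 50.9100


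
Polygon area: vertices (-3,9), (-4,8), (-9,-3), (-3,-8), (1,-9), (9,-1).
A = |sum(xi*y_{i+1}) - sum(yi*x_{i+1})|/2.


sum(xi*y_{i+1}) = -3*8 - 4*(-3) - 9*(-8) - 3*(-9) + 1*(-1) + 9*9 = 167
sum(yi*x_{i+1}) = 9*(-4) + 8*(-9) - 3*(-3) - 8*1 - 9*9 - 1*(-3) = -185
Area = |167 + 185|/2 = 352/2 = 176.0000

176.0000 sq units


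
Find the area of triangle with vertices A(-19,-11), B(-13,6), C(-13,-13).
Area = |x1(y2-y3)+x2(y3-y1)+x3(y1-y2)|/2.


-19*(6+ 13) = -361
-13*(-13+ 11) = 26
-13*(-11-6) = 221
sum = -114
Area = |-114|/2 = 57.0000

57.0000 sq units


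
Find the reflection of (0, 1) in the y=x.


Reflection rule for y=x: (y, x)
(0, 1) -> (1, 0)

(1, 0)


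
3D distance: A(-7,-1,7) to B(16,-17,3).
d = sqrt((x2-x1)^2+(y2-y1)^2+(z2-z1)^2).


dx=23, dy=-16, dz=-4
d = sqrt(529+256+16) = sqrt(801) = 28.3019

28.3019


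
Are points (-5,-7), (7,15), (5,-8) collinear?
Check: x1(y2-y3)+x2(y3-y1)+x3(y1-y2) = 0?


-5*(15+ 8) + 7*(-8+ 7) + 5*(-7-15)
= -115 - 7 - 110 = -232

No, not collinear (determinant = -232)


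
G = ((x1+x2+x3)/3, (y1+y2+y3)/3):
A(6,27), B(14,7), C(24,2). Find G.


Gx = (6+14+24)/3 = 44/3 = 14.6667
Gy = (27+7+2)/3 = 36/3 = 12.0000

G = (14.6667, 12.0000)


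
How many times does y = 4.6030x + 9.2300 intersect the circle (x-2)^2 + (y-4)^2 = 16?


Substitute y = 4.6030x + 9.2300: (x-2)^2 + (4.6030x+9.2300-4)^2 = 16
Expand to Ax^2 + Bx + C = 0, where b-k = 5.23
A = 1+m^2 = 22.187609
B = 2(m(b-k) - h) = 2(4.6030*5.23 - 2) = 44.14738
C = h^2 + (b-k)^2 - r^2 = 4 + 27.3529 - 16 = 15.3529
disc = B^2-4AC = 1948.9912 - 1362.5766 = 586.4146
disc > 0

2 intersection points


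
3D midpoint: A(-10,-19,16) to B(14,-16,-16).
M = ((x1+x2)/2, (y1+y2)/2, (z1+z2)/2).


Mx = (-10+14)/2 = 2.0000
My = (-19- 16)/2 = -17.5000
Mz = (16- 16)/2 = 0

M = (2.0000, -17.5000, 0)


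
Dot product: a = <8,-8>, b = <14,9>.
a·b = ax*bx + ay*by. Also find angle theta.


a·b = 8*14 - 8*9 = 112 - 72 = 40
|a| = sqrt(64+64) = 11.3137
|b| = sqrt(196+81) = 16.6433
cos(theta) = 40/(sqrt(128)*sqrt(277)) = 40/sqrt(35456) = 0.212430
theta = arccos(40/sqrt(35456)) = 77.7352 degrees

a·b = 40, theta = 77.7352 deg


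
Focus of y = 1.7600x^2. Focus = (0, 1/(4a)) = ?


a = 1.7600
4a = 7.0400
focus = (0, 1/7.0400) = (0, 0.1420)

Focus = (0, 0.1420)


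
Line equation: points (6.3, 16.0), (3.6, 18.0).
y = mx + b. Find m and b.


m = (2.0)/(-2.7) = -0.7407
b = y1 - m*x1 = 16.0 - (2.0*6.3)/(-2.7) = 16.0 + 4.6667 = 20.6667

y = -0.7407x + 20.6667


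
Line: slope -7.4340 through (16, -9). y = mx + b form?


y + 9 = -7.4340(x - 16)
y = -7.4340x - 9 + 7.4340*16
y = -7.4340x + 109.9440

y = -7.4340x + 109.9440


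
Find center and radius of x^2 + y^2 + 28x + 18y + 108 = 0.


h = -D/2 = -28/2 = -14
k = -E/2 = -18/2 = -9
r^2 = h^2 + k^2 - F = 196 + 81 - 108 = 169
r = 13

Center (-14, -9), radius = 13


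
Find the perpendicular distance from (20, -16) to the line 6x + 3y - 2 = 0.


|6*20 + 3*(-16) - 2| = |70| = 70
sqrt(36 + 9) = sqrt(45) = 6.7082
d = 70/sqrt(45) = 10.4350

10.4350


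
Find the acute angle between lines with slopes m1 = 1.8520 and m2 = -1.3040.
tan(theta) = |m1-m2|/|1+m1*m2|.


m1-m2 = 3.156
1+m1*m2 = -1.415008
tan(theta) = |3.156/(-1.415008)| = 2.230376
theta = arctan(|3.156/(-1.415008)|) = 65.8507 degrees (acute angle)

65.8507 degrees


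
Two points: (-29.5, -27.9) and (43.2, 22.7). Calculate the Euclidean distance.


dx = 43.2 + 29.5 = 72.7
dy = 22.7 + 27.9 = 50.6
d = sqrt(5285.29 + 2560.36) = sqrt(7845.65) = 88.5757

88.5757


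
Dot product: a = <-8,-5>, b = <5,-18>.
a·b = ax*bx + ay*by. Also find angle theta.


a·b = -8*5 - 5*(-18) = -40 + 90 = 50
|a| = sqrt(64+25) = 9.4340
|b| = sqrt(25+324) = 18.6815
cos(theta) = 50/(sqrt(89)*sqrt(349)) = 50/sqrt(31061) = 0.283702
theta = arccos(50/sqrt(31061)) = 73.5187 degrees

a·b = 50, theta = 73.5187 deg


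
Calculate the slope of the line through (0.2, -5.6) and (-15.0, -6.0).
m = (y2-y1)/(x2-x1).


dy = -6.0 + 5.6 = -0.4
dx = -15.0 - 0.2 = -15.2
m = -0.4/(-15.2) = 0.0263

m = 0.0263


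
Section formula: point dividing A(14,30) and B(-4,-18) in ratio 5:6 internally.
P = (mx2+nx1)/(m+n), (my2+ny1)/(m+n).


Px = (5*(-4) + 6*14)/11 = 64/11 = 5.8182
Py = (5*(-18) + 6*30)/11 = 90/11 = 8.1818

P = (5.8182, 8.1818)


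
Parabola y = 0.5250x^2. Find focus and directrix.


a = 0.5250
1/(4a) = 0.4762
Focus = (0, 0.4762)
Directrix: y = -0.4762

Focus = (0, 0.4762), Directrix: y = -0.4762


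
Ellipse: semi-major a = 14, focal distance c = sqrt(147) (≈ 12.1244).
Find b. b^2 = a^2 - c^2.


b^2 = 14^2 - (sqrt(147))^2 = 196 - 147 = 49
b = sqrt(49) = 7

b = 7


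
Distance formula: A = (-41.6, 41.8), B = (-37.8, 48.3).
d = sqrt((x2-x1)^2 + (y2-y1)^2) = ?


dx = -37.8 + 41.6 = 3.8
dy = 48.3 - 41.8 = 6.5
d = sqrt(14.44 + 42.25) = sqrt(56.69) = 7.5293

7.5293


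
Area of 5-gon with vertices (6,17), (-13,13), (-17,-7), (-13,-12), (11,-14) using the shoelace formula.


sum(xi*y_{i+1}) = 6*13 - 13*(-7) - 17*(-12) - 13*(-14) + 11*17 = 742
sum(yi*x_{i+1}) = 17*(-13) + 13*(-17) - 7*(-13) - 12*11 - 14*6 = -567
Area = |742 + 567|/2 = 1309/2 = 654.5000

654.5000 sq units


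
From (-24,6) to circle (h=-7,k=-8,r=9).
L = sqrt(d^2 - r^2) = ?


d = sqrt((-24+ 7)^2 + (6+ 8)^2) = sqrt(289+196) = 22.0227
L = sqrt(485.0000 - 81) = sqrt(404.0000) = 20.0998

20.0998


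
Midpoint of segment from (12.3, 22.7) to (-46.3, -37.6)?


Mx = (12.3 - 46.3)/2 = -34.0/2 = -17.0000
My = (22.7 - 37.6)/2 = -14.9/2 = -7.4500

(-17.0000, -7.4500)


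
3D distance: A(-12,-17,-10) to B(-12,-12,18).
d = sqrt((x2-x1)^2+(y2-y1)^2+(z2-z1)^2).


dx=0, dy=5, dz=28
d = sqrt(0+25+784) = sqrt(809) = 28.4429

28.4429


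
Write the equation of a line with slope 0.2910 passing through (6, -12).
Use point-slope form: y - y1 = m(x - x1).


y + 12 = 0.2910(x - 6)
y = 0.2910x - 12 - 0.2910*6
y = 0.2910x - 13.7460

y = 0.2910x - 13.7460


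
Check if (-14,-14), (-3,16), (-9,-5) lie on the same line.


-14*(16+ 5) - 3*(-5+ 14) - 9*(-14-16)
= -294 - 27 + 270 = -51

No, not collinear (determinant = -51)


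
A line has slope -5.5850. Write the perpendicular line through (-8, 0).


Perpendicular slope = -1/m1 = -1/(-5.5850) = 0.1791
b2 = y0 - m2*x0 = 0 - 8/(-5.5850) = 0 + 1.4324 = 1.4324

y = 0.1791x + 1.4324


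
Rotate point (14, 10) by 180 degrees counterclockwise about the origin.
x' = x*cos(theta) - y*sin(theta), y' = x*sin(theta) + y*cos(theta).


cos(180) = -1, sin(180) = 0
x' = 14*(-1) - 10*0 = -14
y' = 14*0 + 10*(-1) = -10

(-14, -10)


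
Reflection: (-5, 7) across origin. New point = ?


Reflection rule for origin: (-x, -y)
(-5, 7) -> (5, -7)

(5, -7)


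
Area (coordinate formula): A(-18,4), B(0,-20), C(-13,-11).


-18*(-20+ 11) = 162
0*(-11-4) = 0
-13*(4+ 20) = -312
sum = -150
Area = |-150|/2 = 75.0000

75.0000 sq units


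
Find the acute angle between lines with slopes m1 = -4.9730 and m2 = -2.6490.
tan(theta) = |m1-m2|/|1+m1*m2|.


m1-m2 = -2.324
1+m1*m2 = 14.173477
tan(theta) = |-2.324/14.173477| = 0.163968
theta = arctan(|-2.324/14.173477|) = 9.3118 degrees (acute angle)

9.3118 degrees


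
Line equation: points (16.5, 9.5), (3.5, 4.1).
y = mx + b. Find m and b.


m = (-5.4)/(-13.0) = 0.4154
b = y1 - m*x1 = 9.5 - (-5.4*16.5)/(-13.0) = 9.5 - 6.8538 = 2.6462

y = 0.4154x + 2.6462


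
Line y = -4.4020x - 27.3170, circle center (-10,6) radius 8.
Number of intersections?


Substitute y = -4.4020x - 27.3170: (x+ 10)^2 + (-4.4020x- 27.3170-6)^2 = 64
Expand to Ax^2 + Bx + C = 0, where b-k = -33.317
A = 1+m^2 = 20.377604
B = 2(m(b-k) - h) = 2(-4.4020*(-33.317) + 10) = 313.322868
C = h^2 + (b-k)^2 - r^2 = 100 + 1110.022489 - 64 = 1146.022489
disc = B^2-4AC = 98171.2196 - 93412.7698 = 4758.4498
disc > 0

2 intersection points


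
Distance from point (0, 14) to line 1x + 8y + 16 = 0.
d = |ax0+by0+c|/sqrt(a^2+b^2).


|1*0 + 8*14 + 16| = |128| = 128
sqrt(1 + 64) = sqrt(65) = 8.0623
d = 128/sqrt(65) = 15.8764

15.8764


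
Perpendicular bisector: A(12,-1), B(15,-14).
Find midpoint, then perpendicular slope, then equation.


Midpoint = (13.5, -7.5)
Slope of AB = dy/dx = -13/3 = -4.3333
Perp slope = -dx/dy = 3/13 = 0.2308
b = My - (perp slope)*Mx = -7.5 + (3*13.5)/(-13) = -7.5 - 3.1154 = -10.6154

y = 0.2308x - 10.6154


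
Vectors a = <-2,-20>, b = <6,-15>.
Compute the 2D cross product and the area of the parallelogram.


cross = -2*(-15) + 20*6 = 30 + 120 = 150
Parallelogram area = |150| = 150

cross = 150, parallelogram area = 150


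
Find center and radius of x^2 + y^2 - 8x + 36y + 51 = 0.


h = -D/2 = 8/2 = 4
k = -E/2 = -36/2 = -18
r^2 = h^2 + k^2 - F = 16 + 324 - 51 = 289
r = 17

Center (4, -18), radius = 17


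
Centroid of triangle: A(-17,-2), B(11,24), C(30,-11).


Gx = (-17+11+30)/3 = 24/3 = 8.0000
Gy = (-2+24- 11)/3 = 11/3 = 3.6667

G = (8.0000, 3.6667)


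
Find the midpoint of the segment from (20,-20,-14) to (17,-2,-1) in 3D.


Mx = (20+17)/2 = 18.5000
My = (-20- 2)/2 = -11.0000
Mz = (-14- 1)/2 = -7.5000

M = (18.5000, -11.0000, -7.5000)


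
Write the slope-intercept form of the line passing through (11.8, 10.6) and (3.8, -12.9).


m = (-23.5)/(-8.0) = 2.9375
b = y1 - m*x1 = 10.6 - (-23.5*11.8)/(-8.0) = 10.6 - 34.6625 = -24.0625

y = 2.9375x - 24.0625


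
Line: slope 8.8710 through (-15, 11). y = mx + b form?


y - 11 = 8.8710(x + 15)
y = 8.8710x + 11 - 8.8710*(-15)
y = 8.8710x + 144.0650

y = 8.8710x + 144.0650


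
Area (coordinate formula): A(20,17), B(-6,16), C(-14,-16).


20*(16+ 16) = 640
-6*(-16-17) = 198
-14*(17-16) = -14
sum = 824
Area = |824|/2 = 412.0000

412.0000 sq units


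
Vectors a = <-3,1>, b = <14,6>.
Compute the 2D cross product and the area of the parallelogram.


cross = -3*6 - 1*14 = -18 - 14 = -32
Parallelogram area = |-32| = 32

cross = -32, parallelogram area = 32


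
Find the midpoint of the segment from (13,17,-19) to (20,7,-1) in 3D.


Mx = (13+20)/2 = 16.5000
My = (17+7)/2 = 12.0000
Mz = (-19- 1)/2 = -10.0000

M = (16.5000, 12.0000, -10.0000)


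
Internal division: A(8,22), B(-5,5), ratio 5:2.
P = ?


Px = (5*(-5) + 2*8)/7 = -9/7 = -1.2857
Py = (5*5 + 2*22)/7 = 69/7 = 9.8571

P = (-1.2857, 9.8571)


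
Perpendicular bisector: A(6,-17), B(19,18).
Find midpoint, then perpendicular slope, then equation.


Midpoint = (12.5, 0.5)
Slope of AB = dy/dx = 35/13 = 2.6923
Perp slope = -dx/dy = -13/35 = -0.3714
b = My - (perp slope)*Mx = 0.5 + (13*12.5)/35 = 0.5 + 4.6429 = 5.1429

y = -0.3714x + 5.1429


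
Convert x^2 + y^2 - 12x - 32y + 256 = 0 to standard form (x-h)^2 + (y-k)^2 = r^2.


h = -D/2 = 12/2 = 6
k = -E/2 = 32/2 = 16
r^2 = h^2 + k^2 - F = 36 + 256 - 256 = 36
r = 6

Center (6, 16), radius = 6


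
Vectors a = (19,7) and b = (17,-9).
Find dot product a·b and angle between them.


a·b = 19*17 + 7*(-9) = 323 - 63 = 260
|a| = sqrt(361+49) = 20.2485
|b| = sqrt(289+81) = 19.2354
cos(theta) = 260/(sqrt(410)*sqrt(370)) = 260/sqrt(151700) = 0.667545
theta = arccos(260/sqrt(151700)) = 48.1221 degrees

a·b = 260, theta = 48.1221 deg


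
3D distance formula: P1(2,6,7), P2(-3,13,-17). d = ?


dx=-5, dy=7, dz=-24
d = sqrt(25+49+576) = sqrt(650) = 25.4951

25.4951


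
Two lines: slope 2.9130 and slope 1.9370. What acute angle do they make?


m1-m2 = 0.976
1+m1*m2 = 6.642481
tan(theta) = |0.976/6.642481| = 0.146933
theta = arctan(|0.976/6.642481|) = 8.3588 degrees (acute angle)

8.3588 degrees


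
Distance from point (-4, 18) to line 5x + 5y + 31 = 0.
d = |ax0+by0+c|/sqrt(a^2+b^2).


|5*(-4) + 5*18 + 31| = |101| = 101
sqrt(25 + 25) = sqrt(50) = 7.0711
d = 101/sqrt(50) = 14.2836

14.2836


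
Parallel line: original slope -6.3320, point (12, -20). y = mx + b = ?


Parallel lines have equal slopes.
m2 = -6.3320
b2 = -20 + 6.3320*12 = 55.9840

y = -6.3320x + 55.9840


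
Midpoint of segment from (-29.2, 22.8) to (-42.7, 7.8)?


Mx = (-29.2 - 42.7)/2 = -71.9/2 = -35.9500
My = (22.8 + 7.8)/2 = 30.6/2 = 15.3000

(-35.9500, 15.3000)


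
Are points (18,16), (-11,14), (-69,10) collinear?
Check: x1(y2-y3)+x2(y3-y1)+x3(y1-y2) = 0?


18*(14-10) - 11*(10-16) - 69*(16-14)
= 72 + 66 - 138 = 0

Yes, collinear (determinant = 0)


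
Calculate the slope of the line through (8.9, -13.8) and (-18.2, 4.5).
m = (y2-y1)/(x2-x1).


dy = 4.5 + 13.8 = 18.3
dx = -18.2 - 8.9 = -27.1
m = 18.3/(-27.1) = -0.6753

m = -0.6753


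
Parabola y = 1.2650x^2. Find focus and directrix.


a = 1.2650
1/(4a) = 0.1976
Focus = (0, 0.1976)
Directrix: y = -0.1976

Focus = (0, 0.1976), Directrix: y = -0.1976


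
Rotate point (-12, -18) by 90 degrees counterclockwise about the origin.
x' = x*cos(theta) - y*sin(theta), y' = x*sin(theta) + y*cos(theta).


cos(90) = 0, sin(90) = 1
x' = -12*0 + 18*1 = 18
y' = -12*1 - 18*0 = -12

(18, -12)


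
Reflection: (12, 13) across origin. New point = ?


Reflection rule for origin: (-x, -y)
(12, 13) -> (-12, -13)

(-12, -13)


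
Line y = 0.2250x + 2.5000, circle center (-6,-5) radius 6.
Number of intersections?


Substitute y = 0.2250x + 2.5000: (x+ 6)^2 + (0.2250x+2.5000+ 5)^2 = 36
Expand to Ax^2 + Bx + C = 0, where b-k = 7.5
A = 1+m^2 = 1.050625
B = 2(m(b-k) - h) = 2(0.2250*7.5 + 6) = 15.375
C = h^2 + (b-k)^2 - r^2 = 36 + 56.25 - 36 = 56.25
disc = B^2-4AC = 236.3906 - 236.3906 = 0
disc = 0

1 intersection point (tangent)


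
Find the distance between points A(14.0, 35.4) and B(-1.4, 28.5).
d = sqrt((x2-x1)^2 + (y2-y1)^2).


dx = -1.4 - 14.0 = -15.4
dy = 28.5 - 35.4 = -6.9
d = sqrt(237.16 + 47.61) = sqrt(284.77) = 16.8751

16.8751


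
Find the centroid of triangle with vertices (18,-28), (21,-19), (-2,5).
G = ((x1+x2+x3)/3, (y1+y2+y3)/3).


Gx = (18+21- 2)/3 = 37/3 = 12.3333
Gy = (-28- 19+5)/3 = -42/3 = -14.0000

G = (12.3333, -14.0000)


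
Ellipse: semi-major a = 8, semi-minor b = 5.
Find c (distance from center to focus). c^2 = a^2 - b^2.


c^2 = 8^2 - 5^2 = 64 - 25 = 39
c = sqrt(39) = 6.2450

c = 6.2450


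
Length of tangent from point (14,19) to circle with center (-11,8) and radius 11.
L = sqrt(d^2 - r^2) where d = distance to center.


d = sqrt((14+ 11)^2 + (19-8)^2) = sqrt(625+121) = 27.3130
L = sqrt(746.0000 - 121) = sqrt(625.0000) = 25.0000

25.0000


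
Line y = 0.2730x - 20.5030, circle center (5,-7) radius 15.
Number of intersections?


Substitute y = 0.2730x - 20.5030: (x-5)^2 + (0.2730x- 20.5030+ 7)^2 = 225
Expand to Ax^2 + Bx + C = 0, where b-k = -13.503
A = 1+m^2 = 1.074529
B = 2(m(b-k) - h) = 2(0.2730*(-13.503) - 5) = -17.372638
C = h^2 + (b-k)^2 - r^2 = 25 + 182.331009 - 225 = -17.668991
disc = B^2-4AC = 301.8086 + 75.9434 = 377.7520
disc > 0

2 intersection points


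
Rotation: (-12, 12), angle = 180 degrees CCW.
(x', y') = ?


cos(180) = -1, sin(180) = 0
x' = -12*(-1) - 12*0 = 12
y' = -12*0 + 12*(-1) = -12

(12, -12)


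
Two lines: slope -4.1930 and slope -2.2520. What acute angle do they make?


m1-m2 = -1.941
1+m1*m2 = 10.442636
tan(theta) = |-1.941/10.442636| = 0.185873
theta = arctan(|-1.941/10.442636|) = 10.5296 degrees (acute angle)

10.5296 degrees


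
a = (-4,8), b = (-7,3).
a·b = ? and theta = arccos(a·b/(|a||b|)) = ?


a·b = -4*(-7) + 8*3 = 28 + 24 = 52
|a| = sqrt(16+64) = 8.9443
|b| = sqrt(49+9) = 7.6158
cos(theta) = 52/(sqrt(80)*sqrt(58)) = 52/sqrt(4640) = 0.763386
theta = arccos(52/sqrt(4640)) = 40.2364 degrees

a·b = 52, theta = 40.2364 deg


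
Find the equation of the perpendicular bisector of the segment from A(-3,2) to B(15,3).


Midpoint = (6, 2.5)
Slope of AB = dy/dx = 1/18 = 0.0556
Perp slope = -dx/dy = -18/1 = -18.0000
b = My - (perp slope)*Mx = 2.5 + (18*6)/1 = 2.5 + 108.0000 = 110.5000

y = -18.0000x + 110.5000


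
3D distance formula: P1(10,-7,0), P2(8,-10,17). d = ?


dx=-2, dy=-3, dz=17
d = sqrt(4+9+289) = sqrt(302) = 17.3781

17.3781


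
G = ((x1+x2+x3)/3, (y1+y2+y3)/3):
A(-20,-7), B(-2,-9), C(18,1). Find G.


Gx = (-20- 2+18)/3 = -4/3 = -1.3333
Gy = (-7- 9+1)/3 = -15/3 = -5.0000

G = (-1.3333, -5.0000)


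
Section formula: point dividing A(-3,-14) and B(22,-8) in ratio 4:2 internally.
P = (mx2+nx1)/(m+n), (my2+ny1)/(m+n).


Px = (4*22 + 2*(-3))/6 = 82/6 = 13.6667
Py = (4*(-8) + 2*(-14))/6 = -60/6 = -10.0000

P = (13.6667, -10.0000)


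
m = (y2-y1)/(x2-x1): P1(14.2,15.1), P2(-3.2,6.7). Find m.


dy = 6.7 - 15.1 = -8.4
dx = -3.2 - 14.2 = -17.4
m = -8.4/(-17.4) = 0.4828

m = 0.4828


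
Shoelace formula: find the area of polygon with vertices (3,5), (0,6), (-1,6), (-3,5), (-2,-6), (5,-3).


sum(xi*y_{i+1}) = 3*6 + 0*6 - 1*5 - 3*(-6) - 2*(-3) + 5*5 = 62
sum(yi*x_{i+1}) = 5*0 + 6*(-1) + 6*(-3) + 5*(-2) - 6*5 - 3*3 = -73
Area = |62 + 73|/2 = 135/2 = 67.5000

67.5000 sq units


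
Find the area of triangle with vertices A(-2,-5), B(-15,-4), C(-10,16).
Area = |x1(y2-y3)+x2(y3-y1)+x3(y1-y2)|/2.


-2*(-4-16) = 40
-15*(16+ 5) = -315
-10*(-5+ 4) = 10
sum = -265
Area = |-265|/2 = 132.5000

132.5000 sq units


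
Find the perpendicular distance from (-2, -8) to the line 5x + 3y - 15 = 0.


|5*(-2) + 3*(-8) - 15| = |-49| = 49
sqrt(25 + 9) = sqrt(34) = 5.8310
d = 49/sqrt(34) = 8.4034

8.4034


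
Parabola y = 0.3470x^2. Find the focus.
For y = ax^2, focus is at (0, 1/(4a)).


a = 0.3470
4a = 1.3880
focus = (0, 1/1.3880) = (0, 0.7205)

Focus = (0, 0.7205)


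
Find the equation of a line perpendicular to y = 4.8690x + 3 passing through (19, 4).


Perpendicular slope = -1/m1 = -1/4.8690 = -0.2054
b2 = y0 - m2*x0 = 4 + 19/4.8690 = 4 + 3.9022 = 7.9022

y = -0.2054x + 7.9022


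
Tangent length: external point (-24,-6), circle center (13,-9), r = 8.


d = sqrt((-24-13)^2 + (-6+ 9)^2) = sqrt(1369+9) = 37.1214
L = sqrt(1378.0000 - 64) = sqrt(1314.0000) = 36.2491

36.2491


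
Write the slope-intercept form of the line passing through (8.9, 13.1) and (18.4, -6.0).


m = (-19.1)/(9.5) = -2.0105
b = y1 - m*x1 = 13.1 - (-19.1*8.9)/(9.5) = 13.1 + 17.8937 = 30.9937

y = -2.0105x + 30.9937


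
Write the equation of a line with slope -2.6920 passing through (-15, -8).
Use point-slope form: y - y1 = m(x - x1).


y + 8 = -2.6920(x + 15)
y = -2.6920x - 8 + 2.6920*(-15)
y = -2.6920x - 48.3800

y = -2.6920x - 48.3800


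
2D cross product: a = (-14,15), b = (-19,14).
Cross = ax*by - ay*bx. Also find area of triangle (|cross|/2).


cross = -14*14 - 15*(-19) = -196 + 285 = 89
Triangle area = |89|/2 = 89/2 = 44.5000

cross = 89, triangle area = 44.5000


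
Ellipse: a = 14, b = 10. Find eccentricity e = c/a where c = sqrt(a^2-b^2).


c = sqrt(196-100) = sqrt(96) = 9.7980
e = c/a = sqrt(96)/14 = 0.6999

e = 0.6999


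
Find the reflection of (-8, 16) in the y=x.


Reflection rule for y=x: (y, x)
(-8, 16) -> (16, -8)

(16, -8)


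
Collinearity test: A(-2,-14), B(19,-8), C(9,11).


-2*(-8-11) + 19*(11+ 14) + 9*(-14+ 8)
= 38 + 475 - 54 = 459

No, not collinear (determinant = 459)


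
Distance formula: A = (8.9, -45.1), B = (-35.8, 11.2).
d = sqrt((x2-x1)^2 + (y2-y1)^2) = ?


dx = -35.8 - 8.9 = -44.7
dy = 11.2 + 45.1 = 56.3
d = sqrt(1998.09 + 3169.69) = sqrt(5167.78) = 71.8873

71.8873


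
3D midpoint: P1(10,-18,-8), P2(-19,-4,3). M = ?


Mx = (10- 19)/2 = -4.5000
My = (-18- 4)/2 = -11.0000
Mz = (-8+3)/2 = -2.5000

M = (-4.5000, -11.0000, -2.5000)


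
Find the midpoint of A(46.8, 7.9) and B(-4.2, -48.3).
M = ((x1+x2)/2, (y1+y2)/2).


Mx = (46.8 - 4.2)/2 = 42.6/2 = 21.3000
My = (7.9 - 48.3)/2 = -40.4/2 = -20.2000

(21.3000, -20.2000)


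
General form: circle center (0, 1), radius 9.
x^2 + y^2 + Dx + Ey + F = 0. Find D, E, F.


(x-0)^2 + (y-1)^2 = 9^2
D = -2h = 0, E = -2k = -2
F = h^2+k^2-r^2 = 0+1-81 = -80

D = 0, E = -2, F = -80


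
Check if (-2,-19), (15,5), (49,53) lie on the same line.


-2*(5-53) + 15*(53+ 19) + 49*(-19-5)
= 96 + 1080 - 1176 = 0

Yes, collinear (determinant = 0)


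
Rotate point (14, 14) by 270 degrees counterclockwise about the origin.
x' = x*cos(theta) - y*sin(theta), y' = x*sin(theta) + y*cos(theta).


cos(270) = 0, sin(270) = -1
x' = 14*0 - 14*(-1) = 14
y' = 14*(-1) + 14*0 = -14

(14, -14)


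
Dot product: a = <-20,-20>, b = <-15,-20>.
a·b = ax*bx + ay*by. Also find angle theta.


a·b = -20*(-15) - 20*(-20) = 300 + 400 = 700
|a| = sqrt(400+400) = 28.2843
|b| = sqrt(225+400) = 25.0000
cos(theta) = 700/(sqrt(800)*sqrt(625)) = 700/sqrt(500000) = 0.989949
theta = arccos(700/sqrt(500000)) = 8.1301 degrees

a·b = 700, theta = 8.1301 deg


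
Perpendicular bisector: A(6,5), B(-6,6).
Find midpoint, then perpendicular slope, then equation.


Midpoint = (0, 5.5)
Slope of AB = dy/dx = 1/(-12) = -0.0833
Perp slope = -dx/dy = 12/1 = 12.0000
b = My - (perp slope)*Mx = 5.5 + (-12*0)/1 = 5.5 + 0 = 5.5000

y = 12.0000x + 5.5000


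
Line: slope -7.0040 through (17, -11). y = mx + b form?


y + 11 = -7.0040(x - 17)
y = -7.0040x - 11 + 7.0040*17
y = -7.0040x + 108.0680

y = -7.0040x + 108.0680


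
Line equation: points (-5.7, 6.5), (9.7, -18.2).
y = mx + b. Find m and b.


m = (-24.7)/(15.4) = -1.6039
b = y1 - m*x1 = 6.5 - (-24.7*(-5.7))/(15.4) = 6.5 - 9.1422 = -2.6422

y = -1.6039x - 2.6422


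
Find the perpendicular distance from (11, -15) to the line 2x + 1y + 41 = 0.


|2*11 + 1*(-15) + 41| = |48| = 48
sqrt(4 + 1) = sqrt(5) = 2.2361
d = 48/sqrt(5) = 21.4663

21.4663


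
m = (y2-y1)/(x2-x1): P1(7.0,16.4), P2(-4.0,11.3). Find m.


dy = 11.3 - 16.4 = -5.1
dx = -4.0 - 7.0 = -11.0
m = -5.1/(-11.0) = 0.4636

m = 0.4636


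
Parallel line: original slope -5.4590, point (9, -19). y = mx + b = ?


Parallel lines have equal slopes.
m2 = -5.4590
b2 = -19 + 5.4590*9 = 30.1310

y = -5.4590x + 30.1310


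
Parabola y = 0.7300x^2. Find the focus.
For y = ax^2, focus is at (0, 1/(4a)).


a = 0.7300
4a = 2.9200
focus = (0, 1/2.9200) = (0, 0.3425)

Focus = (0, 0.3425)


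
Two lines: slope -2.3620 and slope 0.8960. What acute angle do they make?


m1-m2 = -3.258
1+m1*m2 = -1.116352
tan(theta) = |-3.258/(-1.116352)| = 2.918434
theta = arctan(|-3.258/(-1.116352)|) = 71.0860 degrees (acute angle)

71.0860 degrees


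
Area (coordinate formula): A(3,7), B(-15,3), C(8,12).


3*(3-12) = -27
-15*(12-7) = -75
8*(7-3) = 32
sum = -70
Area = |-70|/2 = 35.0000

35.0000 sq units


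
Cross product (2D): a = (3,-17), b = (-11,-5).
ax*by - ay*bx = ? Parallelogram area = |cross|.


cross = 3*(-5) + 17*(-11) = -15 - 187 = -202
Parallelogram area = |-202| = 202

cross = -202, parallelogram area = 202


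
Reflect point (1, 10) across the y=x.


Reflection rule for y=x: (y, x)
(1, 10) -> (10, 1)

(10, 1)


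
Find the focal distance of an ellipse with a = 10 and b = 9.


c^2 = 10^2 - 9^2 = 100 - 81 = 19
c = sqrt(19) = 4.3589

c = 4.3589


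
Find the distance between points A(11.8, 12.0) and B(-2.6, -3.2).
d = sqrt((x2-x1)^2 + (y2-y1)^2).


dx = -2.6 - 11.8 = -14.4
dy = -3.2 - 12.0 = -15.2
d = sqrt(207.36 + 231.04) = sqrt(438.4) = 20.9380

20.9380


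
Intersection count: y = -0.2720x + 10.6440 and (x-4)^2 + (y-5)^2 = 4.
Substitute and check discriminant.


Substitute y = -0.2720x + 10.6440: (x-4)^2 + (-0.2720x+10.6440-5)^2 = 4
Expand to Ax^2 + Bx + C = 0, where b-k = 5.644
A = 1+m^2 = 1.073984
B = 2(m(b-k) - h) = 2(-0.2720*5.644 - 4) = -11.070336
C = h^2 + (b-k)^2 - r^2 = 16 + 31.854736 - 4 = 43.854736
disc = B^2-4AC = 122.5523 - 188.3971 = -65.8448
disc < 0

0 intersection points


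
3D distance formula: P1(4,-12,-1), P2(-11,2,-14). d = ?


dx=-15, dy=14, dz=-13
d = sqrt(225+196+169) = sqrt(590) = 24.2899

24.2899


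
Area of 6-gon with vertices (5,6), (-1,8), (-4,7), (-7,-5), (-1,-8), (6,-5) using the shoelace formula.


sum(xi*y_{i+1}) = 5*8 - 1*7 - 4*(-5) - 7*(-8) - 1*(-5) + 6*6 = 150
sum(yi*x_{i+1}) = 6*(-1) + 8*(-4) + 7*(-7) - 5*(-1) - 8*6 - 5*5 = -155
Area = |150 + 155|/2 = 305/2 = 152.5000

152.5000 sq units


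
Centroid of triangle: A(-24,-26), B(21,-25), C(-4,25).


Gx = (-24+21- 4)/3 = -7/3 = -2.3333
Gy = (-26- 25+25)/3 = -26/3 = -8.6667

G = (-2.3333, -8.6667)


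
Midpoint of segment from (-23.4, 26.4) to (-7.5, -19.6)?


Mx = (-23.4 - 7.5)/2 = -30.9/2 = -15.4500
My = (26.4 - 19.6)/2 = 6.8/2 = 3.4000

(-15.4500, 3.4000)


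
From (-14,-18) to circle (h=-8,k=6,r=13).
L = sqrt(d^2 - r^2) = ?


d = sqrt((-14+ 8)^2 + (-18-6)^2) = sqrt(36+576) = 24.7386
L = sqrt(612.0000 - 169) = sqrt(443.0000) = 21.0476

21.0476


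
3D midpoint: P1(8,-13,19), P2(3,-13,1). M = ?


Mx = (8+3)/2 = 5.5000
My = (-13- 13)/2 = -13.0000
Mz = (19+1)/2 = 10.0000

M = (5.5000, -13.0000, 10.0000)


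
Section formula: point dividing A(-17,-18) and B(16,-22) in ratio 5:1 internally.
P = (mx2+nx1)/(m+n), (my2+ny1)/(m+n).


Px = (5*16 + 1*(-17))/6 = 63/6 = 10.5000
Py = (5*(-22) + 1*(-18))/6 = -128/6 = -21.3333

P = (10.5000, -21.3333)


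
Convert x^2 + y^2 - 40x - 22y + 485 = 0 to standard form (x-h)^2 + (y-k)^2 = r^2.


h = -D/2 = 40/2 = 20
k = -E/2 = 22/2 = 11
r^2 = h^2 + k^2 - F = 400 + 121 - 485 = 36
r = 6

Center (20, 11), radius = 6


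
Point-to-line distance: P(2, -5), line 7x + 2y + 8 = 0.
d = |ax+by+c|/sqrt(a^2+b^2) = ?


|7*2 + 2*(-5) + 8| = |12| = 12
sqrt(49 + 4) = sqrt(53) = 7.2801
d = 12/sqrt(53) = 1.6483

1.6483


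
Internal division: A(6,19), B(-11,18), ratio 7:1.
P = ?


Px = (7*(-11) + 1*6)/8 = -71/8 = -8.8750
Py = (7*18 + 1*19)/8 = 145/8 = 18.1250

P = (-8.8750, 18.1250)


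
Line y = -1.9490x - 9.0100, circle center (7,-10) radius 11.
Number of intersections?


Substitute y = -1.9490x - 9.0100: (x-7)^2 + (-1.9490x- 9.0100+ 10)^2 = 121
Expand to Ax^2 + Bx + C = 0, where b-k = 0.99
A = 1+m^2 = 4.798601
B = 2(m(b-k) - h) = 2(-1.9490*0.99 - 7) = -17.85902
C = h^2 + (b-k)^2 - r^2 = 49 + 0.9801 - 121 = -71.0199
disc = B^2-4AC = 318.9446 + 1363.1847 = 1682.1293
disc > 0

2 intersection points


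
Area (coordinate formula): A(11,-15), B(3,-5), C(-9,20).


11*(-5-20) = -275
3*(20+ 15) = 105
-9*(-15+ 5) = 90
sum = -80
Area = |-80|/2 = 40.0000

40.0000 sq units


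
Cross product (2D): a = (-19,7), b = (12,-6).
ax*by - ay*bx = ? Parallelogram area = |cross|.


cross = -19*(-6) - 7*12 = 114 - 84 = 30
Parallelogram area = |30| = 30

cross = 30, parallelogram area = 30


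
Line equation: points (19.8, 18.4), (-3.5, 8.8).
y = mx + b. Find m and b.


m = (-9.6)/(-23.3) = 0.4120
b = y1 - m*x1 = 18.4 - (-9.6*19.8)/(-23.3) = 18.4 - 8.1579 = 10.2421

y = 0.4120x + 10.2421


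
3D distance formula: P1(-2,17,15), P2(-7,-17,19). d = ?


dx=-5, dy=-34, dz=4
d = sqrt(25+1156+16) = sqrt(1197) = 34.5977

34.5977


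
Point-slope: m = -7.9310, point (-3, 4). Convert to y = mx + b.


y - 4 = -7.9310(x + 3)
y = -7.9310x + 4 + 7.9310*(-3)
y = -7.9310x - 19.7930

y = -7.9310x - 19.7930


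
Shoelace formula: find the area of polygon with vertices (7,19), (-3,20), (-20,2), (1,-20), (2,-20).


sum(xi*y_{i+1}) = 7*20 - 3*2 - 20*(-20) + 1*(-20) + 2*19 = 552
sum(yi*x_{i+1}) = 19*(-3) + 20*(-20) + 2*1 - 20*2 - 20*7 = -635
Area = |552 + 635|/2 = 1187/2 = 593.5000

593.5000 sq units


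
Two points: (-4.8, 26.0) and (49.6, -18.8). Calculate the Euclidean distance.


dx = 49.6 + 4.8 = 54.4
dy = -18.8 - 26.0 = -44.8
d = sqrt(2959.36 + 2007.04) = sqrt(4966.4) = 70.4727

70.4727


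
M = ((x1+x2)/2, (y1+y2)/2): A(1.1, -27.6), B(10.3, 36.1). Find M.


Mx = (1.1 + 10.3)/2 = 11.4/2 = 5.7000
My = (-27.6 + 36.1)/2 = 8.5/2 = 4.2500

(5.7000, 4.2500)


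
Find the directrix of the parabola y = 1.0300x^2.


a = 1.0300
1/(4a) = 0.2427
directrix: y = -0.2427 = -0.2427

y = -0.2427


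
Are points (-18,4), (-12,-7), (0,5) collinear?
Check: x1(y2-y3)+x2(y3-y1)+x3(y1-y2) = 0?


-18*(-7-5) - 12*(5-4) + 0*(4+ 7)
= 216 - 12 + 0 = 204

No, not collinear (determinant = 204)
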